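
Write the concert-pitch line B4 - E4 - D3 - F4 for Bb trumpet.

Written C4 sounds as Bb3 on the Bb trumpet, so concert pitches are written a major second up.
B4 gives C#5
E4 gives F#4
D3 gives E3
F4 gives G4

C#5 F#4 E3 G4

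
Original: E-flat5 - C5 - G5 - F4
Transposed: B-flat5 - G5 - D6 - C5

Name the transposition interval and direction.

up a perfect fifth

Take the first pair: Eb5 → Bb5. E to B spans 5 letter names, so the interval is some kind of fifth.
Eb5 to Bb5 is 7 semitones, which makes it a perfect fifth; the second version is higher, so the direction is up.
Checking another pair — F4 → C5 — gives the same interval.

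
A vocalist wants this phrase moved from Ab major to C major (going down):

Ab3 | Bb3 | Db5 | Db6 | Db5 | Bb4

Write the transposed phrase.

Ab major to C major down is a minor sixth, so every note moves down by that interval.
Ab3 gives C3
Bb3 gives D3
Db5 gives F4
Db6 gives F5
Db5 gives F4
Bb4 gives D4

C3 D3 F4 F5 F4 D4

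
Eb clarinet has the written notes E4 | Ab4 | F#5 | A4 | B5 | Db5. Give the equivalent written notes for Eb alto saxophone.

E5 Ab5 F#6 A5 B6 Db6

First find concert pitch: the Eb clarinet sounds a minor third above written, so E4 Ab4 F#5 A4 B5 Db5 sounds G4 Cb5 A5 C5 D6 Fb5.
Then write for Eb alto saxophone: it sounds a major sixth below written, so the part must be a major sixth above concert.
G4 → E5
Cb5 → Ab5
A5 → F#6
C5 → A5
D6 → B6
Fb5 → Db6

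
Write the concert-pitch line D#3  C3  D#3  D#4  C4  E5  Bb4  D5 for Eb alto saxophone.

B#3 A3 B#3 B#4 A4 C#6 G5 B5

Written C4 sounds as Eb3 on the Eb alto saxophone, so concert pitches are written a major sixth up.
D#3 to B#3
C3 to A3
D#3 to B#3
D#4 to B#4
C4 to A4
E5 to C#6
Bb4 to G5
D5 to B5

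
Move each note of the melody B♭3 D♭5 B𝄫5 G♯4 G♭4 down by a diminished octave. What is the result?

B2 D4 Bb4 G##3 G3

Bb3 down a diminished octave is B2.
A diminished octave down from Db5 gives D4.
Bbb5: an octave down reaches B, and 11 semitones makes it Bb4.
G#4 down a diminished octave is G##3.
Gb4 down a diminished octave is G3.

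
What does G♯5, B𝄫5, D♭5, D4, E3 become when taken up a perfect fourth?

G#5 up a perfect fourth is C#6.
A perfect fourth up from Bbb5 gives Ebb6.
A perfect fourth up from Db5 gives Gb5.
D4: a fourth up reaches G, and 5 semitones makes it G4.
E3 up a perfect fourth is A3.

C#6 Ebb6 Gb5 G4 A3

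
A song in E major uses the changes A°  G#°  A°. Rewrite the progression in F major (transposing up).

E major up to F major is a minor second; each chord root moves by that interval while the quality stays the same.
A°: root A up a minor second → Bb, giving Bb°.
G#°: root G# up a minor second → A, giving A°.
A°: root A up a minor second → Bb, giving Bb°.

Bb° A° Bb°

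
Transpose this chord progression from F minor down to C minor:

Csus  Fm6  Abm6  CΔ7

Gsus Cm6 Ebm6 GΔ7

F minor down to C minor is a perfect fourth; each chord root moves by that interval while the quality stays the same.
Csus: root C down a perfect fourth → G, giving Gsus.
Fm6: root F down a perfect fourth → C, giving Cm6.
Abm6: root Ab down a perfect fourth → Eb, giving Ebm6.
CΔ7: root C down a perfect fourth → G, giving GΔ7.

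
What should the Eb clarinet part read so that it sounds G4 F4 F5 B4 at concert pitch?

E4 D4 D5 G#4

Written C4 sounds as Eb4 on the Eb clarinet, so concert pitches are written a minor third down.
G4 -> E4
F4 -> D4
F5 -> D5
B4 -> G#4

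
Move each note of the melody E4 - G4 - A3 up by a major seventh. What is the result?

E4 to D#5
G4 to F#5
A3 to G#4

D#5 F#5 G#4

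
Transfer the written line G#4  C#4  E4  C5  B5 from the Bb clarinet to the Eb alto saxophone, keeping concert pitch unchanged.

D#5 G#4 B4 G5 F#6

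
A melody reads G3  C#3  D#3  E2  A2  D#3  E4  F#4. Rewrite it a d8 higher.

Gb4 C4 D4 Eb3 Ab3 D4 Eb5 F5

G3 -> Gb4
C#3 -> C4
D#3 -> D4
E2 -> Eb3
A2 -> Ab3
D#3 -> D4
E4 -> Eb5
F#4 -> F5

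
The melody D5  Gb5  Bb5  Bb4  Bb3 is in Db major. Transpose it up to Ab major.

A5 Db6 F6 F5 F4

From Db up to Ab is a perfect fifth; apply that to each pitch.
D5 becomes A5
Gb5 becomes Db6
Bb5 becomes F6
Bb4 becomes F5
Bb3 becomes F4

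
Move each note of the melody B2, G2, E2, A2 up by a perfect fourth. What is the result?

E3 C3 A2 D3

B2 -> E3
G2 -> C3
E2 -> A2
A2 -> D3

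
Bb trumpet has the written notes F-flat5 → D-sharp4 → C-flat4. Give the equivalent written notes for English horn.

First find concert pitch: the Bb trumpet sounds a major second below written, so F-flat5 D-sharp4 C-flat4 sounds Ebb5 C#4 Bbb3.
Then write for English horn: it sounds a perfect fifth below written, so the part must be a perfect fifth above concert.
Ebb5 → Bbb5
C#4 → G#4
Bbb3 → Fb4

Bbb5 G#4 Fb4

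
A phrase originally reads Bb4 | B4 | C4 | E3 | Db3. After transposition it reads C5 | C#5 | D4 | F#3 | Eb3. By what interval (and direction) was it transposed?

Take the first pair: Bb4 → C5. B to C spans 2 letter names, so the interval is some kind of second.
Bb4 to C5 is 2 semitones, which makes it a major second; the second version is higher, so the direction is up.
Checking another pair — Db3 → Eb3 — gives the same interval.

up a major second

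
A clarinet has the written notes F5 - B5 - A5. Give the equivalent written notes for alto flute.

G5 C#6 B5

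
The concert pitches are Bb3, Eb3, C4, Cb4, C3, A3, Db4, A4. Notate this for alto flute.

Eb4 Ab3 F4 Fb4 F3 D4 Gb4 D5

Written C4 sounds as G3 on the alto flute, so concert pitches are written a perfect fourth up.
Bb3 to Eb4
Eb3 to Ab3
C4 to F4
Cb4 to Fb4
C3 to F3
A3 to D4
Db4 to Gb4
A4 to D5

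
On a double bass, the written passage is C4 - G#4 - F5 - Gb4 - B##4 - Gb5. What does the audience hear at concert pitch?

C3 G#3 F4 Gb3 B##3 Gb4

The double bass sounds a perfect octave below written, so transpose each written note down a perfect octave.
C4 to C3
G#4 to G#3
F5 to F4
Gb4 to Gb3
B##4 to B##3
Gb5 to Gb4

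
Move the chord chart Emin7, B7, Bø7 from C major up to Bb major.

C major up to Bb major is a minor seventh; each chord root moves by that interval while the quality stays the same.
Emin7: root E up a minor seventh → D, giving Dmin7.
B7: root B up a minor seventh → A, giving A7.
Bø7: root B up a minor seventh → A, giving Aø7.

Dmin7 A7 Aø7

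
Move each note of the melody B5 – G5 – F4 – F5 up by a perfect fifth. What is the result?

F#6 D6 C5 C6

B5: a fifth up reaches F, and 7 semitones makes it F#6.
A perfect fifth up from G5 gives D6.
A perfect fifth up from F4 gives C5.
A perfect fifth up from F5 gives C6.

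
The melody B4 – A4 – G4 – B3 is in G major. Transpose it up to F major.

From G up to F is a minor seventh; apply that to each pitch.
B4 -> A5
A4 -> G5
G4 -> F5
B3 -> A4

A5 G5 F5 A4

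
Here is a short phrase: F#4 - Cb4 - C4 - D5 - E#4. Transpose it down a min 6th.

A#3 Eb3 E3 F#4 G##3

F#4: a sixth down reaches A, and 8 semitones makes it A#3.
Cb4: a sixth down reaches E, and 8 semitones makes it Eb3.
C4: a sixth down reaches E, and 8 semitones makes it E3.
D5 down a minor sixth is F#4.
A minor sixth down from E#4 gives G##3.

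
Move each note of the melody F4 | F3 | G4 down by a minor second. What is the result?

E4 E3 F#4

F4 to E4
F3 to E3
G4 to F#4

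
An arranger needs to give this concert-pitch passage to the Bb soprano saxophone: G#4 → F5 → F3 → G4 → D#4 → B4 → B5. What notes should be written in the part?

A#4 G5 G3 A4 E#4 C#5 C#6

The Bb soprano saxophone sounds a major second below written, so the written part must be a major second above concert — transpose each note up.
G#4 gives A#4
F5 gives G5
F3 gives G3
G4 gives A4
D#4 gives E#4
B4 gives C#5
B5 gives C#6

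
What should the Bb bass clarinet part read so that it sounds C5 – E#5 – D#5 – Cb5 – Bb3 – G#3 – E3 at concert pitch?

D6 F##6 E#6 Db6 C5 A#4 F#4

The Bb bass clarinet sounds a major ninth below written, so the written part must be a major ninth above concert — transpose each note up.
C5 to D6
E#5 to F##6
D#5 to E#6
Cb5 to Db6
Bb3 to C5
G#3 to A#4
E3 to F#4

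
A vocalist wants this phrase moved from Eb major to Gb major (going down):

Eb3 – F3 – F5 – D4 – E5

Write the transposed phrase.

Gb2 Ab2 Ab4 F3 G4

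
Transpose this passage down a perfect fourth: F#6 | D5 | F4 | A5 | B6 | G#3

F#6: a fourth down reaches C, and 5 semitones makes it C#6.
D5 down a perfect fourth is A4.
F4: a fourth down reaches C, and 5 semitones makes it C4.
A5 down a perfect fourth is E5.
A perfect fourth down from B6 gives F#6.
G#3: a fourth down reaches D, and 5 semitones makes it D#3.

C#6 A4 C4 E5 F#6 D#3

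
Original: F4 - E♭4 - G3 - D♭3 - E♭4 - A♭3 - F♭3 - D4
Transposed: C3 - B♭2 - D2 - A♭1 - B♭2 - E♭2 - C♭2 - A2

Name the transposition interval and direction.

down a perfect eleventh

From F4 to C3 is 11 letter names — an eleventh of some quality.
C3 to F4 is 17 semitones, which makes it a perfect eleventh; the second version is lower, so the direction is down.
Checking another pair — D4 → A2 — gives the same interval.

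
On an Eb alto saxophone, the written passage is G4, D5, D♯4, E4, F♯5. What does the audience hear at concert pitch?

Bb3 F4 F#3 G3 A4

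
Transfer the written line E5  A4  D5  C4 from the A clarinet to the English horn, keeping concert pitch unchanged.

G#5 C#5 F#5 E4

First find concert pitch: the A clarinet sounds a minor third below written, so E5 A4 D5 C4 sounds C#5 F#4 B4 A3.
Then write for English horn: it sounds a perfect fifth below written, so the part must be a perfect fifth above concert.
C#5 → G#5
F#4 → C#5
B4 → F#5
A3 → E4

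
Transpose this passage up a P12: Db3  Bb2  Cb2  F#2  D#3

Ab4 F4 Gb3 C#4 A#4

Db3 → Ab4
Bb2 → F4
Cb2 → Gb3
F#2 → C#4
D#3 → A#4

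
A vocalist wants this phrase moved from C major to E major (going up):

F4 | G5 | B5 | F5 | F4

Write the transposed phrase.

From C up to E is a major third; apply that to each pitch.
F4 gives A4
G5 gives B5
B5 gives D#6
F5 gives A5
F4 gives A4

A4 B5 D#6 A5 A4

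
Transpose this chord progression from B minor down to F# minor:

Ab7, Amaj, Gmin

B minor down to F# minor is a perfect fourth; each chord root moves by that interval while the quality stays the same.
Ab7: root Ab down a perfect fourth → Eb, giving Eb7.
Amaj: root A down a perfect fourth → E, giving Emaj.
Gmin: root G down a perfect fourth → D, giving Dmin.

Eb7 Emaj Dmin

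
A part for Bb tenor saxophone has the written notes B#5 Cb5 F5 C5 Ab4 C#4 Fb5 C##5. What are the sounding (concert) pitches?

The Bb tenor saxophone sounds a major ninth below written, so transpose each written note down a major ninth.
B#5 gives A#4
Cb5 gives Bbb3
F5 gives Eb4
C5 gives Bb3
Ab4 gives Gb3
C#4 gives B2
Fb5 gives Ebb4
C##5 gives B#3

A#4 Bbb3 Eb4 Bb3 Gb3 B2 Ebb4 B#3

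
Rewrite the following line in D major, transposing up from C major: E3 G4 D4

From C up to D is a major second; apply that to each pitch.
E3 → F#3
G4 → A4
D4 → E4

F#3 A4 E4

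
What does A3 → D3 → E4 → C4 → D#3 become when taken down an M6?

C3 F2 G3 Eb3 F#2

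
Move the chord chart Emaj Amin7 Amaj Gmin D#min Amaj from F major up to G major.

F#maj Bmin7 Bmaj Amin E#min Bmaj

F major up to G major is a major second; each chord root moves by that interval while the quality stays the same.
Emaj: root E up a major second → F#, giving F#maj.
Amin7: root A up a major second → B, giving Bmin7.
Amaj: root A up a major second → B, giving Bmaj.
Gmin: root G up a major second → A, giving Amin.
D#min: root D# up a major second → E#, giving E#min.
Amaj: root A up a major second → B, giving Bmaj.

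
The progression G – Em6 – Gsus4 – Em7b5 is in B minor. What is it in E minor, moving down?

C Am6 Csus4 Am7b5

B minor down to E minor is a perfect fifth; each chord root moves by that interval while the quality stays the same.
G: root G down a perfect fifth → C, giving C.
Em6: root E down a perfect fifth → A, giving Am6.
Gsus4: root G down a perfect fifth → C, giving Csus4.
Em7b5: root E down a perfect fifth → A, giving Am7b5.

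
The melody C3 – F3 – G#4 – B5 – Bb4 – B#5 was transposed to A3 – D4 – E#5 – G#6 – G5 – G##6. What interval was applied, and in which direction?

Take the first pair: C3 → A3. C to A spans 6 letter names, so the interval is some kind of sixth.
C3 to A3 is 9 semitones, which makes it a major sixth; the second version is higher, so the direction is up.
Checking another pair — B#5 → G##6 — gives the same interval.

up a major sixth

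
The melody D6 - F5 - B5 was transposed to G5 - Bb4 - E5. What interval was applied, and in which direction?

Take the first pair: D6 → G5. D to G spans 5 letter names, so the interval is some kind of fifth.
G5 to D6 is 7 semitones, which makes it a perfect fifth; the second version is lower, so the direction is down.
Checking another pair — B5 → E5 — gives the same interval.

down a perfect fifth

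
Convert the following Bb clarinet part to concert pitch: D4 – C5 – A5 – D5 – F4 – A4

C4 Bb4 G5 C5 Eb4 G4

Written C4 on the Bb clarinet sounds as Bb3, a major second lower; apply that shift to every note.
D4 becomes C4
C5 becomes Bb4
A5 becomes G5
D5 becomes C5
F4 becomes Eb4
A4 becomes G4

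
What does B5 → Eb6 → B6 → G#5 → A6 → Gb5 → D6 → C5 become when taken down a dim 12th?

E#4 A4 E#5 C##4 D#5 C4 G#4 F#3

B5 -> E#4
Eb6 -> A4
B6 -> E#5
G#5 -> C##4
A6 -> D#5
Gb5 -> C4
D6 -> G#4
C5 -> F#3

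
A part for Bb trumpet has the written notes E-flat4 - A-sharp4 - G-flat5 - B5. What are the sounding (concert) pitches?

Db4 G#4 Fb5 A5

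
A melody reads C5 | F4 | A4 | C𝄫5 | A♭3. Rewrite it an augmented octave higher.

C#6 F#5 A#5 Cb6 A4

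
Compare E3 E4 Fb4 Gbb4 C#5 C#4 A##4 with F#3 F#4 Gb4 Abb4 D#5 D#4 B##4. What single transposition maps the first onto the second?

Take the first pair: E3 → F#3. E to F spans 2 letter names, so the interval is some kind of second.
E3 to F#3 is 2 semitones, which makes it a major second; the second version is higher, so the direction is up.
Checking another pair — A##4 → B##4 — gives the same interval.

up a major second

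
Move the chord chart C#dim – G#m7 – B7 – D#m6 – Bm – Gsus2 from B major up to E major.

F#dim C#m7 E7 G#m6 Em Csus2

B major up to E major is a perfect fourth; each chord root moves by that interval while the quality stays the same.
C#dim: root C# up a perfect fourth → F#, giving F#dim.
G#m7: root G# up a perfect fourth → C#, giving C#m7.
B7: root B up a perfect fourth → E, giving E7.
D#m6: root D# up a perfect fourth → G#, giving G#m6.
Bm: root B up a perfect fourth → E, giving Em.
Gsus2: root G up a perfect fourth → C, giving Csus2.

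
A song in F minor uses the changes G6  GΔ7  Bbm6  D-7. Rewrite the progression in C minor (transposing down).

D6 DΔ7 Fm6 A-7

F minor down to C minor is a perfect fourth; each chord root moves by that interval while the quality stays the same.
G6: root G down a perfect fourth → D, giving D6.
GΔ7: root G down a perfect fourth → D, giving DΔ7.
Bbm6: root Bb down a perfect fourth → F, giving Fm6.
D-7: root D down a perfect fourth → A, giving A-7.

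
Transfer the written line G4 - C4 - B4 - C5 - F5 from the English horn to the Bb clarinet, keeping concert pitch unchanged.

First find concert pitch: the English horn sounds a perfect fifth below written, so G4 C4 B4 C5 F5 sounds C4 F3 E4 F4 Bb4.
Then write for Bb clarinet: it sounds a major second below written, so the part must be a major second above concert.
C4 → D4
F3 → G3
E4 → F#4
F4 → G4
Bb4 → C5

D4 G3 F#4 G4 C5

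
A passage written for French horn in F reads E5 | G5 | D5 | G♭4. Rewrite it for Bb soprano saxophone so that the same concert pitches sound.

B4 D5 A4 Db4

First find concert pitch: the French horn in F sounds a perfect fifth below written, so E5 G5 D5 G♭4 sounds A4 C5 G4 Cb4.
Then write for Bb soprano saxophone: it sounds a major second below written, so the part must be a major second above concert.
A4 → B4
C5 → D5
G4 → A4
Cb4 → Db4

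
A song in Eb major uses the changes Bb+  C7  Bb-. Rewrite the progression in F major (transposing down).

Eb major down to F major is a minor seventh; each chord root moves by that interval while the quality stays the same.
Bb+: root Bb down a minor seventh → C, giving C+.
C7: root C down a minor seventh → D, giving D7.
Bb-: root Bb down a minor seventh → C, giving C-.

C+ D7 C-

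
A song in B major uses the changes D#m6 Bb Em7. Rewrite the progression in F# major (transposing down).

B major down to F# major is a perfect fourth; each chord root moves by that interval while the quality stays the same.
D#m6: root D# down a perfect fourth → A#, giving A#m6.
Bb: root Bb down a perfect fourth → F, giving F.
Em7: root E down a perfect fourth → B, giving Bm7.

A#m6 F Bm7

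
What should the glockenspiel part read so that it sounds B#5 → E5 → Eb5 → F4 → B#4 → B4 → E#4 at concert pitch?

Written C4 sounds as C6 on the glockenspiel, so concert pitches are written a perfect fifteenth down.
B#5 to B#3
E5 to E3
Eb5 to Eb3
F4 to F2
B#4 to B#2
B4 to B2
E#4 to E#2

B#3 E3 Eb3 F2 B#2 B2 E#2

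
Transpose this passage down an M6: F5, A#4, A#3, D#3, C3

Ab4 C#4 C#3 F#2 Eb2

A major sixth down from F5 gives Ab4.
A#4: a sixth down reaches C, and 9 semitones makes it C#4.
A#3: a sixth down reaches C, and 9 semitones makes it C#3.
D#3 down a major sixth is F#2.
C3 down a major sixth is Eb2.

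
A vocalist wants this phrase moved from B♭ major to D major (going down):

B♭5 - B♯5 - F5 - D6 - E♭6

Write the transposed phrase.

From B♭ down to D is a minor sixth; apply that to each pitch.
Bb5 -> D5
B#5 -> D##5
F5 -> A4
D6 -> F#5
Eb6 -> G5

D5 D##5 A4 F#5 G5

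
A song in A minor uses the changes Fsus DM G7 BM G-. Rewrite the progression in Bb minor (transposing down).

Gbsus EbM Ab7 CM Ab-

A minor down to Bb minor is a major seventh; each chord root moves by that interval while the quality stays the same.
Fsus: root F down a major seventh → Gb, giving Gbsus.
DM: root D down a major seventh → Eb, giving EbM.
G7: root G down a major seventh → Ab, giving Ab7.
BM: root B down a major seventh → C, giving CM.
G-: root G down a major seventh → Ab, giving Ab-.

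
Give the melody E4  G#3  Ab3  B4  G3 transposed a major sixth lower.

G3 B2 Cb3 D4 Bb2

E4: a sixth down reaches G, and 9 semitones makes it G3.
A major sixth down from G#3 gives B2.
A major sixth down from Ab3 gives Cb3.
B4: a sixth down reaches D, and 9 semitones makes it D4.
A major sixth down from G3 gives Bb2.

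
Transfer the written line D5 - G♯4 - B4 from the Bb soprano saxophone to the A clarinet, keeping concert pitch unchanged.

First find concert pitch: the Bb soprano saxophone sounds a major second below written, so D5 G♯4 B4 sounds C5 F#4 A4.
Then write for A clarinet: it sounds a minor third below written, so the part must be a minor third above concert.
C5 → Eb5
F#4 → A4
A4 → C5

Eb5 A4 C5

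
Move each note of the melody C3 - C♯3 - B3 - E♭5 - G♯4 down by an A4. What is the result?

C3 down an augmented fourth is Gb2.
C#3 down an augmented fourth is G2.
B3: a fourth down reaches F, and 6 semitones makes it F3.
An augmented fourth down from Eb5 gives Bbb4.
G#4 down an augmented fourth is D4.

Gb2 G2 F3 Bbb4 D4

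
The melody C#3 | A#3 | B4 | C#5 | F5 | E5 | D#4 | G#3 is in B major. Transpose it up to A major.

B major to A major up is a minor seventh, so every note moves up by that interval.
C#3 gives B3
A#3 gives G#4
B4 gives A5
C#5 gives B5
F5 gives Eb6
E5 gives D6
D#4 gives C#5
G#3 gives F#4

B3 G#4 A5 B5 Eb6 D6 C#5 F#4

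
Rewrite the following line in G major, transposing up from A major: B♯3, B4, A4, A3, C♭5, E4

A#4 A5 G5 G4 Bbb5 D5

From A up to G is a minor seventh; apply that to each pitch.
B#3 to A#4
B4 to A5
A4 to G5
A3 to G4
Cb5 to Bbb5
E4 to D5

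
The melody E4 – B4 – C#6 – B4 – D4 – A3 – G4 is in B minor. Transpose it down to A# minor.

D#4 A#4 B#5 A#4 C#4 G#3 F#4

B minor to A# minor down is a minor second, so every note moves down by that interval.
E4 becomes D#4
B4 becomes A#4
C#6 becomes B#5
B4 becomes A#4
D4 becomes C#4
A3 becomes G#3
G4 becomes F#4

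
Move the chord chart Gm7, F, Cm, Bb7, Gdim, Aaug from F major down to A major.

Bm7 A Em D7 Bdim C#aug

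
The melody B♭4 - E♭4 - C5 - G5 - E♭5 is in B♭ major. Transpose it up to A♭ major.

Ab5 Db5 Bb5 F6 Db6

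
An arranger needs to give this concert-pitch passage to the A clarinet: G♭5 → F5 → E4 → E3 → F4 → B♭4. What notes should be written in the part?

Bbb5 Ab5 G4 G3 Ab4 Db5

Written C4 sounds as A3 on the A clarinet, so concert pitches are written a minor third up.
Gb5 gives Bbb5
F5 gives Ab5
E4 gives G4
E3 gives G3
F4 gives Ab4
Bb4 gives Db5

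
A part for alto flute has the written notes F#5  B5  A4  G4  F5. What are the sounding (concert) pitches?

C#5 F#5 E4 D4 C5

Written C4 on the alto flute sounds as G3, a perfect fourth lower; apply that shift to every note.
F#5 → C#5
B5 → F#5
A4 → E4
G4 → D4
F5 → C5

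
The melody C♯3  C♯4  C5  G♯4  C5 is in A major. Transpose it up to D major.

F#3 F#4 F5 C#5 F5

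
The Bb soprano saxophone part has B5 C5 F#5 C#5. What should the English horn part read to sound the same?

First find concert pitch: the Bb soprano saxophone sounds a major second below written, so B5 C5 F#5 C#5 sounds A5 Bb4 E5 B4.
Then write for English horn: it sounds a perfect fifth below written, so the part must be a perfect fifth above concert.
A5 → E6
Bb4 → F5
E5 → B5
B4 → F#5

E6 F5 B5 F#5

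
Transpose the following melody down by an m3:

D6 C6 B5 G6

B5 A5 G#5 E6

D6 down a minor third is B5.
C6 down a minor third is A5.
B5 down a minor third is G#5.
G6: a third down reaches E, and 3 semitones makes it E6.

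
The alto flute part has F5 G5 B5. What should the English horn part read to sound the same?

First find concert pitch: the alto flute sounds a perfect fourth below written, so F5 G5 B5 sounds C5 D5 F#5.
Then write for English horn: it sounds a perfect fifth below written, so the part must be a perfect fifth above concert.
C5 → G5
D5 → A5
F#5 → C#6

G5 A5 C#6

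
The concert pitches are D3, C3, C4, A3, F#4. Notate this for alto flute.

G3 F3 F4 D4 B4

The alto flute sounds a perfect fourth below written, so the written part must be a perfect fourth above concert — transpose each note up.
D3 gives G3
C3 gives F3
C4 gives F4
A3 gives D4
F#4 gives B4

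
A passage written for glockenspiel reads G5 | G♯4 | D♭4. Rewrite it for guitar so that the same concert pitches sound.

G8 G#7 Db7

First find concert pitch: the glockenspiel sounds a perfect fifteenth above written, so G5 G♯4 D♭4 sounds G7 G#6 Db6.
Then write for guitar: it sounds a perfect octave below written, so the part must be a perfect octave above concert.
G7 → G8
G#6 → G#7
Db6 → Db7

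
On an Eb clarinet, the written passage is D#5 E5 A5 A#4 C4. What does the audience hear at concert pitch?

The Eb clarinet sounds a minor third above written, so transpose each written note up a minor third.
D#5 gives F#5
E5 gives G5
A5 gives C6
A#4 gives C#5
C4 gives Eb4

F#5 G5 C6 C#5 Eb4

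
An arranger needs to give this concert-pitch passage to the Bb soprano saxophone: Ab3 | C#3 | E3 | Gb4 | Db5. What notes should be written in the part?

Written C4 sounds as Bb3 on the Bb soprano saxophone, so concert pitches are written a major second up.
Ab3 → Bb3
C#3 → D#3
E3 → F#3
Gb4 → Ab4
Db5 → Eb5

Bb3 D#3 F#3 Ab4 Eb5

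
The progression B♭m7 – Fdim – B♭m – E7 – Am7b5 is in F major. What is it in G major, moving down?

Cm7 Gdim Cm F#7 Bm7b5

F major down to G major is a minor seventh; each chord root moves by that interval while the quality stays the same.
B♭m7: root B♭ down a minor seventh → C, giving Cm7.
Fdim: root F down a minor seventh → G, giving Gdim.
B♭m: root B♭ down a minor seventh → C, giving Cm.
E7: root E down a minor seventh → F#, giving F#7.
Am7b5: root A down a minor seventh → B, giving Bm7b5.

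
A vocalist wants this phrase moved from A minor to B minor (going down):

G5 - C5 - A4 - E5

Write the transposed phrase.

From A down to B is a minor seventh; apply that to each pitch.
G5 → A4
C5 → D4
A4 → B3
E5 → F#4

A4 D4 B3 F#4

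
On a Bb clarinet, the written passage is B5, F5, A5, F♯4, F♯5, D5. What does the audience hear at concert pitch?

Written C4 on the Bb clarinet sounds as Bb3, a major second lower; apply that shift to every note.
B5 → A5
F5 → Eb5
A5 → G5
F#4 → E4
F#5 → E5
D5 → C5

A5 Eb5 G5 E4 E5 C5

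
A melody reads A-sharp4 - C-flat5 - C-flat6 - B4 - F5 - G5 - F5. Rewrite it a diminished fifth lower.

A diminished fifth down from A#4 gives D##4.
Cb5: a fifth down reaches F, and 6 semitones makes it F4.
Cb6: a fifth down reaches F, and 6 semitones makes it F5.
A diminished fifth down from B4 gives E#4.
A diminished fifth down from F5 gives B4.
A diminished fifth down from G5 gives C#5.
A diminished fifth down from F5 gives B4.

D##4 F4 F5 E#4 B4 C#5 B4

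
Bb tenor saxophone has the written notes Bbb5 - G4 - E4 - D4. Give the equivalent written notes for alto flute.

First find concert pitch: the Bb tenor saxophone sounds a major ninth below written, so Bbb5 G4 E4 D4 sounds Abb4 F3 D3 C3.
Then write for alto flute: it sounds a perfect fourth below written, so the part must be a perfect fourth above concert.
Abb4 → Dbb5
F3 → Bb3
D3 → G3
C3 → F3

Dbb5 Bb3 G3 F3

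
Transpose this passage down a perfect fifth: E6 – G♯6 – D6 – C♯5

A5 C#6 G5 F#4

E6: a fifth down reaches A, and 7 semitones makes it A5.
G#6 down a perfect fifth is C#6.
D6: a fifth down reaches G, and 7 semitones makes it G5.
C#5: a fifth down reaches F, and 7 semitones makes it F#4.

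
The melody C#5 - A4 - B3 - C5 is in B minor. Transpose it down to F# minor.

G#4 E4 F#3 G4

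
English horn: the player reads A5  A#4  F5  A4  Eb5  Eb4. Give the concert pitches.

Written C4 on the English horn sounds as F3, a perfect fifth lower; apply that shift to every note.
A5 → D5
A#4 → D#4
F5 → Bb4
A4 → D4
Eb5 → Ab4
Eb4 → Ab3

D5 D#4 Bb4 D4 Ab4 Ab3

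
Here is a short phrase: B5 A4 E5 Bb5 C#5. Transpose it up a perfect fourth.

E6 D5 A5 Eb6 F#5

B5 → E6
A4 → D5
E5 → A5
Bb5 → Eb6
C#5 → F#5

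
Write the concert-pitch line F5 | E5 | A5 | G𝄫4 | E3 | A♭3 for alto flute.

The alto flute sounds a perfect fourth below written, so the written part must be a perfect fourth above concert — transpose each note up.
F5 to Bb5
E5 to A5
A5 to D6
Gbb4 to Cbb5
E3 to A3
Ab3 to Db4

Bb5 A5 D6 Cbb5 A3 Db4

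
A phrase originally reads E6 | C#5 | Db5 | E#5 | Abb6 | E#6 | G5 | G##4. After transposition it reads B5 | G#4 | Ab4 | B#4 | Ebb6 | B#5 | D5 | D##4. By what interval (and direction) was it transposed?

down a perfect fourth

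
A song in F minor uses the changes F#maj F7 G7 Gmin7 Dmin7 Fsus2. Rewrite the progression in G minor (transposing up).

G#maj G7 A7 Amin7 Emin7 Gsus2

F minor up to G minor is a major second; each chord root moves by that interval while the quality stays the same.
F#maj: root F# up a major second → G#, giving G#maj.
F7: root F up a major second → G, giving G7.
G7: root G up a major second → A, giving A7.
Gmin7: root G up a major second → A, giving Amin7.
Dmin7: root D up a major second → E, giving Emin7.
Fsus2: root F up a major second → G, giving Gsus2.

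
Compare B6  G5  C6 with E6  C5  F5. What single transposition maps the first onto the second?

down a perfect fifth

From B6 to E6 is 5 letter names — a fifth of some quality.
E6 to B6 is 7 semitones, which makes it a perfect fifth; the second version is lower, so the direction is down.
Checking another pair — C6 → F5 — gives the same interval.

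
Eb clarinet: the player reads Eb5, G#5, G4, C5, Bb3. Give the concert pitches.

Gb5 B5 Bb4 Eb5 Db4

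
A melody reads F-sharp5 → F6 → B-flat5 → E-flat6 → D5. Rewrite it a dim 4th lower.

C##5 C#6 F#5 B5 A#4

F#5 gives C##5
F6 gives C#6
Bb5 gives F#5
Eb6 gives B5
D5 gives A#4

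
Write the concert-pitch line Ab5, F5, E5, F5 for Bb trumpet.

The Bb trumpet sounds a major second below written, so the written part must be a major second above concert — transpose each note up.
Ab5 to Bb5
F5 to G5
E5 to F#5
F5 to G5

Bb5 G5 F#5 G5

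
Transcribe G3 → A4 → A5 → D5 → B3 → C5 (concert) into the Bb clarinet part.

A3 B4 B5 E5 C#4 D5

Written C4 sounds as Bb3 on the Bb clarinet, so concert pitches are written a major second up.
G3 becomes A3
A4 becomes B4
A5 becomes B5
D5 becomes E5
B3 becomes C#4
C5 becomes D5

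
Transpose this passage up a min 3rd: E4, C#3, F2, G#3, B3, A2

G4 E3 Ab2 B3 D4 C3

E4: a third up reaches G, and 3 semitones makes it G4.
A minor third up from C#3 gives E3.
A minor third up from F2 gives Ab2.
G#3: a third up reaches B, and 3 semitones makes it B3.
A minor third up from B3 gives D4.
A2: a third up reaches C, and 3 semitones makes it C3.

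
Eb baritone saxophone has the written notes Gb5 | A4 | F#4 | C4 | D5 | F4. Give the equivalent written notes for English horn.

Fb4 G3 E3 Bb2 C4 Eb3

First find concert pitch: the Eb baritone saxophone sounds a major thirteenth below written, so Gb5 A4 F#4 C4 D5 F4 sounds Bbb3 C3 A2 Eb2 F3 Ab2.
Then write for English horn: it sounds a perfect fifth below written, so the part must be a perfect fifth above concert.
Bbb3 → Fb4
C3 → G3
A2 → E3
Eb2 → Bb2
F3 → C4
Ab2 → Eb3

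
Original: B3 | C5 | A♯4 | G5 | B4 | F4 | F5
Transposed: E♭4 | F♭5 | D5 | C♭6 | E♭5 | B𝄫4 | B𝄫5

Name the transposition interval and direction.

up a diminished fourth

From B3 to Eb4 is 4 letter names — a fourth of some quality.
B3 to Eb4 is 4 semitones, which makes it a diminished fourth; the second version is higher, so the direction is up.
Checking another pair — F5 → Bbb5 — gives the same interval.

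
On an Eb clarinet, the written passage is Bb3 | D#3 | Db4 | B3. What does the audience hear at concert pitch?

Db4 F#3 Fb4 D4

Written C4 on the Eb clarinet sounds as Eb4, a minor third higher; apply that shift to every note.
Bb3 to Db4
D#3 to F#3
Db4 to Fb4
B3 to D4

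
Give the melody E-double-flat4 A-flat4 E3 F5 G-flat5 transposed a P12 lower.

Abb2 Db3 A1 Bb3 Cb4

A perfect twelfth down from Ebb4 gives Abb2.
Ab4 down a perfect twelfth is Db3.
A perfect twelfth down from E3 gives A1.
F5: a twelfth down reaches B, and 19 semitones makes it Bb3.
Gb5: a twelfth down reaches C, and 19 semitones makes it Cb4.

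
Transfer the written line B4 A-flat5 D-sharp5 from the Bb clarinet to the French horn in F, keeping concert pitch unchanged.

E5 Db6 G#5

First find concert pitch: the Bb clarinet sounds a major second below written, so B4 A-flat5 D-sharp5 sounds A4 Gb5 C#5.
Then write for French horn in F: it sounds a perfect fifth below written, so the part must be a perfect fifth above concert.
A4 → E5
Gb5 → Db6
C#5 → G#5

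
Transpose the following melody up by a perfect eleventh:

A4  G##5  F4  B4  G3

D6 C##7 Bb5 E6 C5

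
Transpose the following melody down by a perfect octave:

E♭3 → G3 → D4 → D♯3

Eb2 G2 D3 D#2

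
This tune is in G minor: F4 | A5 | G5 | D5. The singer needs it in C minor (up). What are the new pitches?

Bb4 D6 C6 G5

From G up to C is a perfect fourth; apply that to each pitch.
F4 → Bb4
A5 → D6
G5 → C6
D5 → G5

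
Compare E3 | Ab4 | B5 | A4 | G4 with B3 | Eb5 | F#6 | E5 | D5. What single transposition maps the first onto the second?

up a perfect fifth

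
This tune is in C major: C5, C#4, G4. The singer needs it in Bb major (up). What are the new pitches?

Bb5 B4 F5

From C up to Bb is a minor seventh; apply that to each pitch.
C5 gives Bb5
C#4 gives B4
G4 gives F5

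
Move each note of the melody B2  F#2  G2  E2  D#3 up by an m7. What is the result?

A3 E3 F3 D3 C#4

A minor seventh up from B2 gives A3.
F#2 up a minor seventh is E3.
G2: a seventh up reaches F, and 10 semitones makes it F3.
E2 up a minor seventh is D3.
D#3: a seventh up reaches C, and 10 semitones makes it C#4.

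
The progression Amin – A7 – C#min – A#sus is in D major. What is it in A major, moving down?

D major down to A major is a perfect fourth; each chord root moves by that interval while the quality stays the same.
Amin: root A down a perfect fourth → E, giving Emin.
A7: root A down a perfect fourth → E, giving E7.
C#min: root C# down a perfect fourth → G#, giving G#min.
A#sus: root A# down a perfect fourth → E#, giving E#sus.

Emin E7 G#min E#sus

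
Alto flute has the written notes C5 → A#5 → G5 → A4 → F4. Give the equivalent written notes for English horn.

First find concert pitch: the alto flute sounds a perfect fourth below written, so C5 A#5 G5 A4 F4 sounds G4 E#5 D5 E4 C4.
Then write for English horn: it sounds a perfect fifth below written, so the part must be a perfect fifth above concert.
G4 → D5
E#5 → B#5
D5 → A5
E4 → B4
C4 → G4

D5 B#5 A5 B4 G4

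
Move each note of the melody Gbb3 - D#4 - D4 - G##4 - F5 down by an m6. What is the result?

Bbb2 F##3 F#3 B##3 A4

A minor sixth down from Gbb3 gives Bbb2.
D#4: a sixth down reaches F, and 8 semitones makes it F##3.
D4: a sixth down reaches F, and 8 semitones makes it F#3.
G##4: a sixth down reaches B, and 8 semitones makes it B##3.
A minor sixth down from F5 gives A4.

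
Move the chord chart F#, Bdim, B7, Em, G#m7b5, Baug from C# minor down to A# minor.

D# G#dim G#7 C#m E#m7b5 G#aug

C# minor down to A# minor is a minor third; each chord root moves by that interval while the quality stays the same.
F#: root F# down a minor third → D#, giving D#.
Bdim: root B down a minor third → G#, giving G#dim.
B7: root B down a minor third → G#, giving G#7.
Em: root E down a minor third → C#, giving C#m.
G#m7b5: root G# down a minor third → E#, giving E#m7b5.
Baug: root B down a minor third → G#, giving G#aug.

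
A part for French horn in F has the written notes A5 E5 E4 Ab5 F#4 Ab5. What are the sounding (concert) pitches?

The French horn in F sounds a perfect fifth below written, so transpose each written note down a perfect fifth.
A5 → D5
E5 → A4
E4 → A3
Ab5 → Db5
F#4 → B3
Ab5 → Db5

D5 A4 A3 Db5 B3 Db5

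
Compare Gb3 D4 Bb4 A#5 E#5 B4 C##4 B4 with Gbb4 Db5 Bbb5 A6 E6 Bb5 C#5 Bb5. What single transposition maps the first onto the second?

up a diminished octave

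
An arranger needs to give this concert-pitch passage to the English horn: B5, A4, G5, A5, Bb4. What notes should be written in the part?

The English horn sounds a perfect fifth below written, so the written part must be a perfect fifth above concert — transpose each note up.
B5 becomes F#6
A4 becomes E5
G5 becomes D6
A5 becomes E6
Bb4 becomes F5

F#6 E5 D6 E6 F5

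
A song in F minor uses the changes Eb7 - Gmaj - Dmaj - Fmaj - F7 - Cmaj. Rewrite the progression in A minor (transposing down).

G7 Bmaj F#maj Amaj A7 Emaj

F minor down to A minor is a minor sixth; each chord root moves by that interval while the quality stays the same.
Eb7: root Eb down a minor sixth → G, giving G7.
Gmaj: root G down a minor sixth → B, giving Bmaj.
Dmaj: root D down a minor sixth → F#, giving F#maj.
Fmaj: root F down a minor sixth → A, giving Amaj.
F7: root F down a minor sixth → A, giving A7.
Cmaj: root C down a minor sixth → E, giving Emaj.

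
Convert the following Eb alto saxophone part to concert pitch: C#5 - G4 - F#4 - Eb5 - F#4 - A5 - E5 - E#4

The Eb alto saxophone sounds a major sixth below written, so transpose each written note down a major sixth.
C#5 -> E4
G4 -> Bb3
F#4 -> A3
Eb5 -> Gb4
F#4 -> A3
A5 -> C5
E5 -> G4
E#4 -> G#3

E4 Bb3 A3 Gb4 A3 C5 G4 G#3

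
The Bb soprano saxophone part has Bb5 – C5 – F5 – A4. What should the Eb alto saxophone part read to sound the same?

F6 G5 C6 E5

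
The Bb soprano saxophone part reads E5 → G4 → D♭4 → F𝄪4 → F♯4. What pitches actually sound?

The Bb soprano saxophone sounds a major second below written, so transpose each written note down a major second.
E5 gives D5
G4 gives F4
Db4 gives Cb4
F##4 gives E#4
F#4 gives E4

D5 F4 Cb4 E#4 E4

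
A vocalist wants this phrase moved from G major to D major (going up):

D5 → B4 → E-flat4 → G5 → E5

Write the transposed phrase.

G major to D major up is a perfect fifth, so every note moves up by that interval.
D5 becomes A5
B4 becomes F#5
Eb4 becomes Bb4
G5 becomes D6
E5 becomes B5

A5 F#5 Bb4 D6 B5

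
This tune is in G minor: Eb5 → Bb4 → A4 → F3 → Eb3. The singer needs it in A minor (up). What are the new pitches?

F5 C5 B4 G3 F3

From G up to A is a major second; apply that to each pitch.
Eb5 to F5
Bb4 to C5
A4 to B4
F3 to G3
Eb3 to F3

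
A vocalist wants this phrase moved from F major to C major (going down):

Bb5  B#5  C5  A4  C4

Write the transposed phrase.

F5 F##5 G4 E4 G3

F major to C major down is a perfect fourth, so every note moves down by that interval.
Bb5 -> F5
B#5 -> F##5
C5 -> G4
A4 -> E4
C4 -> G3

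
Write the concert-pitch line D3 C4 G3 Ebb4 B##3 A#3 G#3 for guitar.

D4 C5 G4 Ebb5 B##4 A#4 G#4

Written C4 sounds as C3 on the guitar, so concert pitches are written a perfect octave up.
D3 → D4
C4 → C5
G3 → G4
Ebb4 → Ebb5
B##3 → B##4
A#3 → A#4
G#3 → G#4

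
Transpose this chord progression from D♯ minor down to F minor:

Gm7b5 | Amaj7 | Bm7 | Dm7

Bbbm7b5 Cbmaj7 Dbm7 Fbm7

D♯ minor down to F minor is an augmented sixth; each chord root moves by that interval while the quality stays the same.
Gm7b5: root G down an augmented sixth → Bbb, giving Bbbm7b5.
Amaj7: root A down an augmented sixth → Cb, giving Cbmaj7.
Bm7: root B down an augmented sixth → Db, giving Dbm7.
Dm7: root D down an augmented sixth → Fb, giving Fbm7.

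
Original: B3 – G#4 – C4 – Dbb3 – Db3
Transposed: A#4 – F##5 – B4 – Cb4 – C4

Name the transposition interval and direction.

up a major seventh

Take the first pair: B3 → A#4. B to A spans 7 letter names, so the interval is some kind of seventh.
B3 to A#4 is 11 semitones, which makes it a major seventh; the second version is higher, so the direction is up.
Checking another pair — Db3 → C4 — gives the same interval.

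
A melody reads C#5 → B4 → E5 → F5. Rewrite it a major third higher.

E#5 D#5 G#5 A5

C#5 becomes E#5
B4 becomes D#5
E5 becomes G#5
F5 becomes A5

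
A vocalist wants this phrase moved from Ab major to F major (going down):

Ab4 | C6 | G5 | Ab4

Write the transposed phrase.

From Ab down to F is a minor third; apply that to each pitch.
Ab4 becomes F4
C6 becomes A5
G5 becomes E5
Ab4 becomes F4

F4 A5 E5 F4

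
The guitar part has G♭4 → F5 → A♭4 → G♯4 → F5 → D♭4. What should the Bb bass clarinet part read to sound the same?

Ab4 G5 Bb4 A#4 G5 Eb4

First find concert pitch: the guitar sounds a perfect octave below written, so G♭4 F5 A♭4 G♯4 F5 D♭4 sounds Gb3 F4 Ab3 G#3 F4 Db3.
Then write for Bb bass clarinet: it sounds a major ninth below written, so the part must be a major ninth above concert.
Gb3 → Ab4
F4 → G5
Ab3 → Bb4
G#3 → A#4
F4 → G5
Db3 → Eb4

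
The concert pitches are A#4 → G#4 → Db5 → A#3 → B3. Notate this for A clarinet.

C#5 B4 Fb5 C#4 D4

Written C4 sounds as A3 on the A clarinet, so concert pitches are written a minor third up.
A#4 to C#5
G#4 to B4
Db5 to Fb5
A#3 to C#4
B3 to D4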